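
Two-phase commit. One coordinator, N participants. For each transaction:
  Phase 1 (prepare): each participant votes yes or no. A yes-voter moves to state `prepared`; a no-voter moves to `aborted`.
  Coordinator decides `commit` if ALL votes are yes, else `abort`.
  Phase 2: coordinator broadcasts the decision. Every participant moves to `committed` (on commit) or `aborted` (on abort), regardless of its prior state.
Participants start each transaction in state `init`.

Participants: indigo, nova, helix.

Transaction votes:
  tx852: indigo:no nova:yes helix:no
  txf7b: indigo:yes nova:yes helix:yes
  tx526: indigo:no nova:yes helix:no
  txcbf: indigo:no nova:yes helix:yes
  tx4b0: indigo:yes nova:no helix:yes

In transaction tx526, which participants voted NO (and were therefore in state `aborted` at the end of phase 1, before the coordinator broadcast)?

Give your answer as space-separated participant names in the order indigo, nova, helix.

Txn tx526 phase 1: indigo no -> aborted; nova yes -> prepared; helix no -> aborted

Answer: indigo helix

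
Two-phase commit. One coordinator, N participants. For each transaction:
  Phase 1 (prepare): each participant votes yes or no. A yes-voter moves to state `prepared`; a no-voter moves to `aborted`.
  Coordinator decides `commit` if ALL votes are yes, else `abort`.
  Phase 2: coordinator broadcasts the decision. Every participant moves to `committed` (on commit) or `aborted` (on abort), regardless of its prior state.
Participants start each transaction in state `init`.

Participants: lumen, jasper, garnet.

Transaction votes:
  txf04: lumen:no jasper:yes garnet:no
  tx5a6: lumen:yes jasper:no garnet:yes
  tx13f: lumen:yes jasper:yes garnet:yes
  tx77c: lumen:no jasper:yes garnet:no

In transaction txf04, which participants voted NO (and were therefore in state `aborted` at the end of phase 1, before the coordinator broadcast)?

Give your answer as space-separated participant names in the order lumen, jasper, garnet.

Txn txf04 phase 1: lumen no -> aborted; jasper yes -> prepared; garnet no -> aborted

Answer: lumen garnet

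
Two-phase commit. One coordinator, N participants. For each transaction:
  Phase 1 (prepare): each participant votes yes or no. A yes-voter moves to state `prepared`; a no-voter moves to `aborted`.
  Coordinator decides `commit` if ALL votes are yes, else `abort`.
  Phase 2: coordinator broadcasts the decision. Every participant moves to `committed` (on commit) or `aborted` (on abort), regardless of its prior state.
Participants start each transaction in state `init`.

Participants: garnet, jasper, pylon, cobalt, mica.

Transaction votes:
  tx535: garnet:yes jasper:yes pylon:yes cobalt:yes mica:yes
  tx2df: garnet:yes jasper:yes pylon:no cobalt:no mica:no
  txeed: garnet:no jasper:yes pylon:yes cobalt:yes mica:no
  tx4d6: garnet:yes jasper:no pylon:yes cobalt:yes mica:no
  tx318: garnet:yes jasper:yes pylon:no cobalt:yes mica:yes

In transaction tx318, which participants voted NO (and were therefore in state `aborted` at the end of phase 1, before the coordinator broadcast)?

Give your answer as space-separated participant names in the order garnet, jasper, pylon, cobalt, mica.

Answer: pylon

Derivation:
Txn tx318 phase 1: garnet yes -> prepared; jasper yes -> prepared; pylon no -> aborted; cobalt yes -> prepared; mica yes -> prepared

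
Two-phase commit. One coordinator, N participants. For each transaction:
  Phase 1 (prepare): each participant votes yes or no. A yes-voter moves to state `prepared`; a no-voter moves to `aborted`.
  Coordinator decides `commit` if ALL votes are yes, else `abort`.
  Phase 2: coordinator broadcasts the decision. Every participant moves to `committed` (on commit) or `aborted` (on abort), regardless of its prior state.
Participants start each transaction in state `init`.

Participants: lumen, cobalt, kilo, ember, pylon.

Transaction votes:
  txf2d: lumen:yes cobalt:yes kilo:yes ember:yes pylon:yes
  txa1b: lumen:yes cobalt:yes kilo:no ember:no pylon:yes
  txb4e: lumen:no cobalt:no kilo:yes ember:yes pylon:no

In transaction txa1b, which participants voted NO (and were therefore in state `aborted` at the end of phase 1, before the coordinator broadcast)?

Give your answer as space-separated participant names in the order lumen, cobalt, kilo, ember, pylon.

Answer: kilo ember

Derivation:
Txn txa1b phase 1: lumen yes -> prepared; cobalt yes -> prepared; kilo no -> aborted; ember no -> aborted; pylon yes -> prepared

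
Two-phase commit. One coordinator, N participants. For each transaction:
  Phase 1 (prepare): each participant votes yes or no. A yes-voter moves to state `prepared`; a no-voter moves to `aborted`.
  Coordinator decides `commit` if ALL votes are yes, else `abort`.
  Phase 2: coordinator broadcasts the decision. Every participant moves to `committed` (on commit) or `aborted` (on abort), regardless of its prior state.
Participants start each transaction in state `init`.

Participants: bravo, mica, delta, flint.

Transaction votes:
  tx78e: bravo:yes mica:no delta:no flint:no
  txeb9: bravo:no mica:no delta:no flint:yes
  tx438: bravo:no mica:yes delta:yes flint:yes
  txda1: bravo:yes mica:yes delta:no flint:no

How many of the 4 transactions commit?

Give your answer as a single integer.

Answer: 0

Derivation:
tx78e: no from mica, delta, flint -> abort (commits=0)
txeb9: no from bravo, mica, delta -> abort (commits=0)
tx438: no from bravo -> abort (commits=0)
txda1: no from delta, flint -> abort (commits=0)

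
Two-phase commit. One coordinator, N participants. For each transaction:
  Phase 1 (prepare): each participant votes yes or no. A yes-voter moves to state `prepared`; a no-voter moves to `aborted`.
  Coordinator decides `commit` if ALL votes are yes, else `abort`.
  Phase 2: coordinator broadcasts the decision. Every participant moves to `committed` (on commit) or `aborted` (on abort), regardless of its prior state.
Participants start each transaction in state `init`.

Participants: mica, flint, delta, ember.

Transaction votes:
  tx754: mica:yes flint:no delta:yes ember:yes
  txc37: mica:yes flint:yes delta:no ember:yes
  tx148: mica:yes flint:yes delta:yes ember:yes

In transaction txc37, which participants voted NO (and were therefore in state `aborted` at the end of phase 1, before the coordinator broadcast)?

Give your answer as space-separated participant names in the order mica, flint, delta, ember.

Answer: delta

Derivation:
Txn txc37 phase 1: mica yes -> prepared; flint yes -> prepared; delta no -> aborted; ember yes -> prepared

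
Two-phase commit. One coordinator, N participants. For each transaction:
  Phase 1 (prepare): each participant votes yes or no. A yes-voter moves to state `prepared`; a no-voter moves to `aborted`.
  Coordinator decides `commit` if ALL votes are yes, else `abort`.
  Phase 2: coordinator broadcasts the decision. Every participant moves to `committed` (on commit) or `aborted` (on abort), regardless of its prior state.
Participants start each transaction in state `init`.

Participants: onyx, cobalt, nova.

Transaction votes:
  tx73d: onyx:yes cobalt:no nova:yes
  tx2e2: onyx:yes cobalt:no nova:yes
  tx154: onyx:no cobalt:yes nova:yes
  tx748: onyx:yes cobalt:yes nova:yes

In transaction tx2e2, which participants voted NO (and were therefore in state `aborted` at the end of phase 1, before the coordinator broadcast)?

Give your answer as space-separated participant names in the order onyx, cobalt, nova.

Answer: cobalt

Derivation:
Txn tx2e2 phase 1: onyx yes -> prepared; cobalt no -> aborted; nova yes -> prepared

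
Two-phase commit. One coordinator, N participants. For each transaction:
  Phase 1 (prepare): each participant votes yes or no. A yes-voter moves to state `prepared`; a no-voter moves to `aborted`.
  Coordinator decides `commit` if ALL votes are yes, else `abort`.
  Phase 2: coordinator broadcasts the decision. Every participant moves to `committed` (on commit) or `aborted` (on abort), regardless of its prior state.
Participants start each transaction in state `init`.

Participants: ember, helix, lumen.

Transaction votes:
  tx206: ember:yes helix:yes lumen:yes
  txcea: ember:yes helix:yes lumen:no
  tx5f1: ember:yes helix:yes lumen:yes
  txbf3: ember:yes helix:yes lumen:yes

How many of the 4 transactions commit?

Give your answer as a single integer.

Answer: 3

Derivation:
tx206: all yes -> commit (commits=1)
txcea: no from lumen -> abort (commits=1)
tx5f1: all yes -> commit (commits=2)
txbf3: all yes -> commit (commits=3)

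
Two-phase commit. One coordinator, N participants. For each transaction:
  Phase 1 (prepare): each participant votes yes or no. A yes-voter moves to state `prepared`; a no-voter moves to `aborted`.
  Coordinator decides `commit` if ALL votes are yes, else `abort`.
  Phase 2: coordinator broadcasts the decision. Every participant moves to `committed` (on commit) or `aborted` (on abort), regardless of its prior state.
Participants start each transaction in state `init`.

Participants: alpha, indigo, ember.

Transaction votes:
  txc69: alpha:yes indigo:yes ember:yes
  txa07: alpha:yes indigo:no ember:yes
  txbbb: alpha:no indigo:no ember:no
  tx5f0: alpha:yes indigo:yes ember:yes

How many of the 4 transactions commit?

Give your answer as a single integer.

Answer: 2

Derivation:
txc69: all yes -> commit (commits=1)
txa07: no from indigo -> abort (commits=1)
txbbb: no from alpha, indigo, ember -> abort (commits=1)
tx5f0: all yes -> commit (commits=2)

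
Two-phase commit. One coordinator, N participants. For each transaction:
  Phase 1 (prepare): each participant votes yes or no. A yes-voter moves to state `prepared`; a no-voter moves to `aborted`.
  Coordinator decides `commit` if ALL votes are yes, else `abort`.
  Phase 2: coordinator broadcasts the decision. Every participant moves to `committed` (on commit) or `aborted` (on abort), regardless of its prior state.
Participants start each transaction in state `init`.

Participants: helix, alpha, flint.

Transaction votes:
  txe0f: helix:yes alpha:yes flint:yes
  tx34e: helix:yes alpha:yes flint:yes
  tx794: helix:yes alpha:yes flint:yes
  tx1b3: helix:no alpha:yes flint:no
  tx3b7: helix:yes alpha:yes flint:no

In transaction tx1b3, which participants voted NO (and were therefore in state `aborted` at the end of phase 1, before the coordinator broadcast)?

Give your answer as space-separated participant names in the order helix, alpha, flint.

Answer: helix flint

Derivation:
Txn tx1b3 phase 1: helix no -> aborted; alpha yes -> prepared; flint no -> aborted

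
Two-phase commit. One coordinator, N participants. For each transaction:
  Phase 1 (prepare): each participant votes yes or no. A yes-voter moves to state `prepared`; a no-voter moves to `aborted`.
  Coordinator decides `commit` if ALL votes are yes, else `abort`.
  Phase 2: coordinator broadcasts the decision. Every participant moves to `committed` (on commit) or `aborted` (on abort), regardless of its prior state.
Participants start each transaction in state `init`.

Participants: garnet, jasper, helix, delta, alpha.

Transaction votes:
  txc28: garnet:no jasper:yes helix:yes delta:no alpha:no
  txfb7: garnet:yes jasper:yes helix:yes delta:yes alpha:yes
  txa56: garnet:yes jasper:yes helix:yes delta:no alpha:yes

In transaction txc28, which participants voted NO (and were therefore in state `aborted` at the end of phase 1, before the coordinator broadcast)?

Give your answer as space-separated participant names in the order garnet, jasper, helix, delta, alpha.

Answer: garnet delta alpha

Derivation:
Txn txc28 phase 1: garnet no -> aborted; jasper yes -> prepared; helix yes -> prepared; delta no -> aborted; alpha no -> aborted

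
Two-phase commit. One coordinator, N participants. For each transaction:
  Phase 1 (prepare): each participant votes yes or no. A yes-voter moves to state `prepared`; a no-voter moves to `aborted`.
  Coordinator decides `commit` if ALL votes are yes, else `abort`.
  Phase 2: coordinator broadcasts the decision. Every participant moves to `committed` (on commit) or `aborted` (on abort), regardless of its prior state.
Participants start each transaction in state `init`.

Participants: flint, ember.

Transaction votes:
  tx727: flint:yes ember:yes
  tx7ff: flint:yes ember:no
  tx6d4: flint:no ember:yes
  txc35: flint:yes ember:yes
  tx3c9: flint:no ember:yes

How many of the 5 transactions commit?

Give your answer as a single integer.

tx727: all yes -> commit (commits=1)
tx7ff: no from ember -> abort (commits=1)
tx6d4: no from flint -> abort (commits=1)
txc35: all yes -> commit (commits=2)
tx3c9: no from flint -> abort (commits=2)

Answer: 2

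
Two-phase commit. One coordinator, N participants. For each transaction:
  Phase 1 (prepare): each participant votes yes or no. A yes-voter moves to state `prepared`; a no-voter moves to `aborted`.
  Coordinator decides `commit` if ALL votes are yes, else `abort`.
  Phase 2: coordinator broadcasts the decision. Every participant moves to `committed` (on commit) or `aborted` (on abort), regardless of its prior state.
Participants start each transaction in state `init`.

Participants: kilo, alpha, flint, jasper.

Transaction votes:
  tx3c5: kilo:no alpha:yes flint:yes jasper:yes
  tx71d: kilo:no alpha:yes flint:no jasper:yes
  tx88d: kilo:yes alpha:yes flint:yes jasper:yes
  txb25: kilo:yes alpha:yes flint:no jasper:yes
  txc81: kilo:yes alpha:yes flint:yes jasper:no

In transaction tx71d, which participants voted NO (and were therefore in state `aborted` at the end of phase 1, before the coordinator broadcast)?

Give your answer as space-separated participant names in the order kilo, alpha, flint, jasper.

Answer: kilo flint

Derivation:
Txn tx71d phase 1: kilo no -> aborted; alpha yes -> prepared; flint no -> aborted; jasper yes -> prepared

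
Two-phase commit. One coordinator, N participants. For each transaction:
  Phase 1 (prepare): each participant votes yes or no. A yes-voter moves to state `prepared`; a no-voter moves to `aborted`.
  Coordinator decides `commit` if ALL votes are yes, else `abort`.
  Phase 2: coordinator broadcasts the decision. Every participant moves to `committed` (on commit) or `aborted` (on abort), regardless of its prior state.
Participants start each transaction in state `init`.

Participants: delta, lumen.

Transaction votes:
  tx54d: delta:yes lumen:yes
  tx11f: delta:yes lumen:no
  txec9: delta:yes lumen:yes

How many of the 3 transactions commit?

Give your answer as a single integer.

Answer: 2

Derivation:
tx54d: all yes -> commit (commits=1)
tx11f: no from lumen -> abort (commits=1)
txec9: all yes -> commit (commits=2)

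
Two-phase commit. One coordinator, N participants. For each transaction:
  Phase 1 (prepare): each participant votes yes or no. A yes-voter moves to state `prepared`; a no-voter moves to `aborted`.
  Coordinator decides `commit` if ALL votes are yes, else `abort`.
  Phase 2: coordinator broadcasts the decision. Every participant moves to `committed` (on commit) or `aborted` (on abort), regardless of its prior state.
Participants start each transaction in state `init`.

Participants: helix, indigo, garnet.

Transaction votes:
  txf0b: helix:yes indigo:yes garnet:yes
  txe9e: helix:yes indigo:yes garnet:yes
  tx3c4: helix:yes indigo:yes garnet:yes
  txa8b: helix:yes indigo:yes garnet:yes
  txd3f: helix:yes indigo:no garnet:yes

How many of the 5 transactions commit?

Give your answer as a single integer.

txf0b: all yes -> commit (commits=1)
txe9e: all yes -> commit (commits=2)
tx3c4: all yes -> commit (commits=3)
txa8b: all yes -> commit (commits=4)
txd3f: no from indigo -> abort (commits=4)

Answer: 4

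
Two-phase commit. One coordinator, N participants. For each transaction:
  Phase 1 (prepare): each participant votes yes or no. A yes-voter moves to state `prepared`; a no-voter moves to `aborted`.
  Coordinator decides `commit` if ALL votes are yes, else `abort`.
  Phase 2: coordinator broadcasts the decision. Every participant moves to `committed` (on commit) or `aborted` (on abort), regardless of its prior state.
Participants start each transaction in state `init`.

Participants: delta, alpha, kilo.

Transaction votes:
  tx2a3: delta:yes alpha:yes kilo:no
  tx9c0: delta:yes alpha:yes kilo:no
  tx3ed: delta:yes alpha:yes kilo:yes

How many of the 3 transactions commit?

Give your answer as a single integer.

tx2a3: no from kilo -> abort (commits=0)
tx9c0: no from kilo -> abort (commits=0)
tx3ed: all yes -> commit (commits=1)

Answer: 1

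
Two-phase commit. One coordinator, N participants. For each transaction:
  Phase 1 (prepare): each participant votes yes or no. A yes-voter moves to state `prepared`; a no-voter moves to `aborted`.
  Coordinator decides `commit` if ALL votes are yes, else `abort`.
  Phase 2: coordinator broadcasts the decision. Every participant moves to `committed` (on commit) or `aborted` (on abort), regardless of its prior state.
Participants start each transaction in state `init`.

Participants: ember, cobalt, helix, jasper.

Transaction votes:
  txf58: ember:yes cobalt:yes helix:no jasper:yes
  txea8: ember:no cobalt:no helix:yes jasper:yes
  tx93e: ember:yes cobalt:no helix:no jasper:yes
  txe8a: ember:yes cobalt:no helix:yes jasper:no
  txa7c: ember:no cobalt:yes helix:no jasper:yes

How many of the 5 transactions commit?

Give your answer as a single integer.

txf58: no from helix -> abort (commits=0)
txea8: no from ember, cobalt -> abort (commits=0)
tx93e: no from cobalt, helix -> abort (commits=0)
txe8a: no from cobalt, jasper -> abort (commits=0)
txa7c: no from ember, helix -> abort (commits=0)

Answer: 0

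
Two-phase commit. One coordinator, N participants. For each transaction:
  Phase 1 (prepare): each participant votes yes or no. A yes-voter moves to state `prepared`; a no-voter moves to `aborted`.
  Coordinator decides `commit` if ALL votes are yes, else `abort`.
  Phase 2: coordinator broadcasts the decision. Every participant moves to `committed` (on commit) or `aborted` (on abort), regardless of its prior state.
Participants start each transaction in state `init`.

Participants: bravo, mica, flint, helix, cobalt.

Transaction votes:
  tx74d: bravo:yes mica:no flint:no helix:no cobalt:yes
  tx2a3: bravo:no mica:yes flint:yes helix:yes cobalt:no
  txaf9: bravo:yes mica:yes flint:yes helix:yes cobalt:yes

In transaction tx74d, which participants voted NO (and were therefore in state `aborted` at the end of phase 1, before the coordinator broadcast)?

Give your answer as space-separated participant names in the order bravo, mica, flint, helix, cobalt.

Answer: mica flint helix

Derivation:
Txn tx74d phase 1: bravo yes -> prepared; mica no -> aborted; flint no -> aborted; helix no -> aborted; cobalt yes -> prepared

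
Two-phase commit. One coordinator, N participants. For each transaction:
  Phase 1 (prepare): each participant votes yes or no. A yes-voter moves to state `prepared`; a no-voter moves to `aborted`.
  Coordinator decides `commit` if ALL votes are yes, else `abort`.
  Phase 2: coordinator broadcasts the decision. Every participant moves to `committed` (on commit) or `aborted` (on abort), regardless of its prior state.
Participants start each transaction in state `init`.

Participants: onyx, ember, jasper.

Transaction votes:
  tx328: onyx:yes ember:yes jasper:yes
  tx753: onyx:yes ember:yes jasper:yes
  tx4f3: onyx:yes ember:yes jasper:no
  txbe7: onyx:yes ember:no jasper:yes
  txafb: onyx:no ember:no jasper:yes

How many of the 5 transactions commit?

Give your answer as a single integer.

Answer: 2

Derivation:
tx328: all yes -> commit (commits=1)
tx753: all yes -> commit (commits=2)
tx4f3: no from jasper -> abort (commits=2)
txbe7: no from ember -> abort (commits=2)
txafb: no from onyx, ember -> abort (commits=2)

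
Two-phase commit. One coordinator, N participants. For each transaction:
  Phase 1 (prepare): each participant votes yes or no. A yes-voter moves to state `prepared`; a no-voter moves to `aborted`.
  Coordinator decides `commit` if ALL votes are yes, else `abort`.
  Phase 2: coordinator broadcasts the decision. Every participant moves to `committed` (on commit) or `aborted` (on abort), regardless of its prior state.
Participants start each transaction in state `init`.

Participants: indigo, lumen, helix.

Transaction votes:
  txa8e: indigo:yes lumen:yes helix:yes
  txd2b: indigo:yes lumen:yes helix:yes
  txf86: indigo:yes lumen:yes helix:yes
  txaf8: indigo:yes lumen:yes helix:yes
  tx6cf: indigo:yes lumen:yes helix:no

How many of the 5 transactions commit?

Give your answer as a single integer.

txa8e: all yes -> commit (commits=1)
txd2b: all yes -> commit (commits=2)
txf86: all yes -> commit (commits=3)
txaf8: all yes -> commit (commits=4)
tx6cf: no from helix -> abort (commits=4)

Answer: 4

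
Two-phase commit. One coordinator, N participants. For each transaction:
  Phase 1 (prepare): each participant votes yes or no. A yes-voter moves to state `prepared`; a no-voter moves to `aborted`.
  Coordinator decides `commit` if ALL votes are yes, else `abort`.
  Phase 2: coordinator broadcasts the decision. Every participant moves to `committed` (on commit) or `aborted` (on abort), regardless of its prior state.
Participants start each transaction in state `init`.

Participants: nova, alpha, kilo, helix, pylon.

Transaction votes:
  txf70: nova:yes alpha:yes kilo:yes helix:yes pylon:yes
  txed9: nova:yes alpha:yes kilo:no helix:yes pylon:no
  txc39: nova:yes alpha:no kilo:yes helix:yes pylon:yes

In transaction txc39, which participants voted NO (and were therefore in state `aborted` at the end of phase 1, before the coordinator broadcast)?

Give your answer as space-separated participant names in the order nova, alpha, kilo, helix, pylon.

Txn txc39 phase 1: nova yes -> prepared; alpha no -> aborted; kilo yes -> prepared; helix yes -> prepared; pylon yes -> prepared

Answer: alpha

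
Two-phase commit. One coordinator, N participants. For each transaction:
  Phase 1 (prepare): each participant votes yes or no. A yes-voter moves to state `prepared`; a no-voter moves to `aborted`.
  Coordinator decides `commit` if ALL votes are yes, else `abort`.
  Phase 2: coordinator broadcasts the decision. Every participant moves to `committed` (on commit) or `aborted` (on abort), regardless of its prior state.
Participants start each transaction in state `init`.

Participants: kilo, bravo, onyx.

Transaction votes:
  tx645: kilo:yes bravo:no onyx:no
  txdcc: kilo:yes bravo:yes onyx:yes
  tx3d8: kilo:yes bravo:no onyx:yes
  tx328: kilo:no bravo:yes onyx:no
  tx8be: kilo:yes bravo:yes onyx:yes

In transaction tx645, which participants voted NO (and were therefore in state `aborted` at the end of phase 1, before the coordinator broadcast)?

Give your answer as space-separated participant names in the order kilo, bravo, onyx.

Txn tx645 phase 1: kilo yes -> prepared; bravo no -> aborted; onyx no -> aborted

Answer: bravo onyx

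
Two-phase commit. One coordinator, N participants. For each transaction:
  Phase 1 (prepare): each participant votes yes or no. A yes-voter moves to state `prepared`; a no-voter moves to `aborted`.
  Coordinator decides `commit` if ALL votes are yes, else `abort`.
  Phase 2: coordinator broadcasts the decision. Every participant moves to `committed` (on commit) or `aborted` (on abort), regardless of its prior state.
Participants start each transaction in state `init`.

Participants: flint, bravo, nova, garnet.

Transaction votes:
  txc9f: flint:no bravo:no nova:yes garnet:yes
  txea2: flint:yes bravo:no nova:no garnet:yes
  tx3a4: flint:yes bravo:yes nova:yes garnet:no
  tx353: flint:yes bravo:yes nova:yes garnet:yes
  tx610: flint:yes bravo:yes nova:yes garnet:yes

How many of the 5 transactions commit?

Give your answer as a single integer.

txc9f: no from flint, bravo -> abort (commits=0)
txea2: no from bravo, nova -> abort (commits=0)
tx3a4: no from garnet -> abort (commits=0)
tx353: all yes -> commit (commits=1)
tx610: all yes -> commit (commits=2)

Answer: 2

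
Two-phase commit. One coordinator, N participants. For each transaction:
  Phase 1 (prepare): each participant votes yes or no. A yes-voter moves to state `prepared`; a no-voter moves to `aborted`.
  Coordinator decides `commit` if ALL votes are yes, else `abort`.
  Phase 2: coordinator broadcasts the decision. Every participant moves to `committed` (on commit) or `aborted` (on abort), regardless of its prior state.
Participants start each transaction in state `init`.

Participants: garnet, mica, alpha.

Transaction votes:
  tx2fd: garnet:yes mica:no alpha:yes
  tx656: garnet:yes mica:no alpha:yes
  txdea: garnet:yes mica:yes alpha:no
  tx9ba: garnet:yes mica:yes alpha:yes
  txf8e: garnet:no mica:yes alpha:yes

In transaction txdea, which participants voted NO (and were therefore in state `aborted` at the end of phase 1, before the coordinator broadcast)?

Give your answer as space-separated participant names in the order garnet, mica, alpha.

Txn txdea phase 1: garnet yes -> prepared; mica yes -> prepared; alpha no -> aborted

Answer: alpha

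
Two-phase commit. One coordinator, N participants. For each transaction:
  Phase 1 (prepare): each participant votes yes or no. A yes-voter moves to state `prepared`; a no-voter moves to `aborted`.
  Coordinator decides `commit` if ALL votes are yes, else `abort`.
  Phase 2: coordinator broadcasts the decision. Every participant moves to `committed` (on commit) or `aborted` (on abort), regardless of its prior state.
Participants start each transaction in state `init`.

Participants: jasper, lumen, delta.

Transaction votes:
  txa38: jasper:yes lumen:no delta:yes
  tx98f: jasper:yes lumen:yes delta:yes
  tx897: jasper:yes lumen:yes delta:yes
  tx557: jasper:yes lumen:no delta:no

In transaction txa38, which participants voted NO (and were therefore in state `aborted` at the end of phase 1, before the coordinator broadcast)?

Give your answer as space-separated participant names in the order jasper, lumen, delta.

Answer: lumen

Derivation:
Txn txa38 phase 1: jasper yes -> prepared; lumen no -> aborted; delta yes -> prepared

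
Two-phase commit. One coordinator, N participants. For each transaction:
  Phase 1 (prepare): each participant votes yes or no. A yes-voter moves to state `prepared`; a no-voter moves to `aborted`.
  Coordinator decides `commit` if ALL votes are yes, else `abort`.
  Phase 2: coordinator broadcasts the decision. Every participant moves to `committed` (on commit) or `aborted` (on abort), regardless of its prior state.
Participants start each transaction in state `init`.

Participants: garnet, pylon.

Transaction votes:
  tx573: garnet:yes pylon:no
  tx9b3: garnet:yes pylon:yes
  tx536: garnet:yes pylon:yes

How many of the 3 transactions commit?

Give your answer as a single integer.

Answer: 2

Derivation:
tx573: no from pylon -> abort (commits=0)
tx9b3: all yes -> commit (commits=1)
tx536: all yes -> commit (commits=2)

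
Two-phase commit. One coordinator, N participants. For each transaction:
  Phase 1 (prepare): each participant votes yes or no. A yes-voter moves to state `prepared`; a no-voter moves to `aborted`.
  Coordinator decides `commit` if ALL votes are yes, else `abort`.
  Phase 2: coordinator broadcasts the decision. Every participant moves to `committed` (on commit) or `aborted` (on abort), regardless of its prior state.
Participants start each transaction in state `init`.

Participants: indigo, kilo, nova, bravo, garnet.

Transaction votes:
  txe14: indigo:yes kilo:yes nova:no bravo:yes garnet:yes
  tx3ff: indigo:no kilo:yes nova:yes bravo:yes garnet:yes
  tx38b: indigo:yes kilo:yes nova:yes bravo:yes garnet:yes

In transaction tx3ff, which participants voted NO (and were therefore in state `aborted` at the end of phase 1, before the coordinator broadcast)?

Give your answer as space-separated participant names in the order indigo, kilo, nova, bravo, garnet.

Txn tx3ff phase 1: indigo no -> aborted; kilo yes -> prepared; nova yes -> prepared; bravo yes -> prepared; garnet yes -> prepared

Answer: indigo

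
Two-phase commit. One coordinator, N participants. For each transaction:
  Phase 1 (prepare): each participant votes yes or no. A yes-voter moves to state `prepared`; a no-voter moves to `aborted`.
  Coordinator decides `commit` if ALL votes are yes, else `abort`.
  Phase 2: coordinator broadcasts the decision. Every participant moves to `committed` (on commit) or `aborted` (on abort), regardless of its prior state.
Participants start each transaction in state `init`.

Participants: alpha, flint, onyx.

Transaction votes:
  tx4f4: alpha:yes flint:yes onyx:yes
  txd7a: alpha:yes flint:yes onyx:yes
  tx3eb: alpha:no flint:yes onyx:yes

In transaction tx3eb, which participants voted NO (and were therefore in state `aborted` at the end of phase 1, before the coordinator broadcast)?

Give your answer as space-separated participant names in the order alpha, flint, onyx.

Answer: alpha

Derivation:
Txn tx3eb phase 1: alpha no -> aborted; flint yes -> prepared; onyx yes -> prepared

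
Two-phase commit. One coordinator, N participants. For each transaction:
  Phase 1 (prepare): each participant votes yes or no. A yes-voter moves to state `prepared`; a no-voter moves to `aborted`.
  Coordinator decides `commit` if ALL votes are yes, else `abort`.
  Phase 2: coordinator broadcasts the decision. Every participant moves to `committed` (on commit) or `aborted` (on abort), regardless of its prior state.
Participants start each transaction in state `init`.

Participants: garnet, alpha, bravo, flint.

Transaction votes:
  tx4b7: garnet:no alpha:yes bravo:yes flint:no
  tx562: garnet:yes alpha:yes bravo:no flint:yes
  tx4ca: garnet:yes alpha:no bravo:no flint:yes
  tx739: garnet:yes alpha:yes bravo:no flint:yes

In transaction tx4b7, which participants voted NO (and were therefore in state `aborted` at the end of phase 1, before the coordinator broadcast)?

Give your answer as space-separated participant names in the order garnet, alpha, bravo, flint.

Txn tx4b7 phase 1: garnet no -> aborted; alpha yes -> prepared; bravo yes -> prepared; flint no -> aborted

Answer: garnet flint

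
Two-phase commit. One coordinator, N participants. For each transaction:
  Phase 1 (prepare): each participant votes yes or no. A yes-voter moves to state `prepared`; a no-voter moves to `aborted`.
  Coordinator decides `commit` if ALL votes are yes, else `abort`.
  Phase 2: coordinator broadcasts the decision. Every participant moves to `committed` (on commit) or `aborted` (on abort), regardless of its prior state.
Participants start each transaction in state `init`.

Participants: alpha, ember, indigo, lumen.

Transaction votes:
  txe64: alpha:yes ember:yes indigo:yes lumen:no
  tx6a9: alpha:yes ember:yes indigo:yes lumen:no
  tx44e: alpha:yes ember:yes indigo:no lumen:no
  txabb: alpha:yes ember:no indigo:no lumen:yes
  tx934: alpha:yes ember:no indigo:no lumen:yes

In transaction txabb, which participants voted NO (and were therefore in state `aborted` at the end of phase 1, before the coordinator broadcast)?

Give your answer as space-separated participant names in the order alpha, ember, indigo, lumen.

Answer: ember indigo

Derivation:
Txn txabb phase 1: alpha yes -> prepared; ember no -> aborted; indigo no -> aborted; lumen yes -> prepared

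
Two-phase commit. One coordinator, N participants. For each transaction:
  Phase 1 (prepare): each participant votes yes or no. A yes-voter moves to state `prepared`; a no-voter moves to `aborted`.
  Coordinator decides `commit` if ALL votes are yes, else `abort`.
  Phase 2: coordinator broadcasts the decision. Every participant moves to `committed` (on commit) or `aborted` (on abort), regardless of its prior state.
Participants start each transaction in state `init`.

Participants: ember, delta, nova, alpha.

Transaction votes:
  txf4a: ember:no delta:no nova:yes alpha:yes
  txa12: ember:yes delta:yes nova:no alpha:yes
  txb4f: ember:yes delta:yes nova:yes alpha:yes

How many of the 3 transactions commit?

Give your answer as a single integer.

txf4a: no from ember, delta -> abort (commits=0)
txa12: no from nova -> abort (commits=0)
txb4f: all yes -> commit (commits=1)

Answer: 1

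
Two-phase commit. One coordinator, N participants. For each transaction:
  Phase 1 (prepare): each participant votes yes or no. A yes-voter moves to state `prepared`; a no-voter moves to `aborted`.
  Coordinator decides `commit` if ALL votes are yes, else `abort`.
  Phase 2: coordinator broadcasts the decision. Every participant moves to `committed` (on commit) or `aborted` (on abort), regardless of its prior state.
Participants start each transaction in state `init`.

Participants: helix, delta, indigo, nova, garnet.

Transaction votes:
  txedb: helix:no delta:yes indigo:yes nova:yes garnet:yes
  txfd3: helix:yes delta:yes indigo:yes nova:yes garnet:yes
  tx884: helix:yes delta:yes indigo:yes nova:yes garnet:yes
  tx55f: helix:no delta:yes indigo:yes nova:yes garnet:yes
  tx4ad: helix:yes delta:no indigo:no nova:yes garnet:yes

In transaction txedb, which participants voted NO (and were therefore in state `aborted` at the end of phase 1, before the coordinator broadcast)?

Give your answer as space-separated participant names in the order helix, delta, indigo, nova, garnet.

Answer: helix

Derivation:
Txn txedb phase 1: helix no -> aborted; delta yes -> prepared; indigo yes -> prepared; nova yes -> prepared; garnet yes -> prepared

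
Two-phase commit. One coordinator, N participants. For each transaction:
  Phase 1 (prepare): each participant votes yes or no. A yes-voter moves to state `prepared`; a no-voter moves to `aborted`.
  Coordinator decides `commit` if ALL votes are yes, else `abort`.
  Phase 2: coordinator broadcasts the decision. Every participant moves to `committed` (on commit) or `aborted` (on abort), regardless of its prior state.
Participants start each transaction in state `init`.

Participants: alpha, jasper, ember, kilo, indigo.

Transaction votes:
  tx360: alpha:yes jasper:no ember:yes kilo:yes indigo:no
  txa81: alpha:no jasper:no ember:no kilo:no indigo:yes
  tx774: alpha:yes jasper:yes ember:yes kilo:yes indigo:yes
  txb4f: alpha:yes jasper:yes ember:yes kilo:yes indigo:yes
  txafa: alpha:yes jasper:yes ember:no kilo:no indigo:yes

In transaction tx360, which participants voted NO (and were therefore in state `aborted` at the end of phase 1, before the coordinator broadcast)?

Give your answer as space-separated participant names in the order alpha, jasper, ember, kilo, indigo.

Txn tx360 phase 1: alpha yes -> prepared; jasper no -> aborted; ember yes -> prepared; kilo yes -> prepared; indigo no -> aborted

Answer: jasper indigo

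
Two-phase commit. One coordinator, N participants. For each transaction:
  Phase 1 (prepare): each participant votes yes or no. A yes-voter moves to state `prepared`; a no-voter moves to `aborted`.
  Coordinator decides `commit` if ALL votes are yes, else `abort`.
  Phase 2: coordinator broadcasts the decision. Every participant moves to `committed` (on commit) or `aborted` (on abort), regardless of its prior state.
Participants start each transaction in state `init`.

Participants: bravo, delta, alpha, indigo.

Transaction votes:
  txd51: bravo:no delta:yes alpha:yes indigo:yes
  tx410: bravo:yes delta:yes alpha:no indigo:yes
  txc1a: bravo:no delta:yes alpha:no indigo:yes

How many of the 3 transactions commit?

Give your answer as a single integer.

txd51: no from bravo -> abort (commits=0)
tx410: no from alpha -> abort (commits=0)
txc1a: no from bravo, alpha -> abort (commits=0)

Answer: 0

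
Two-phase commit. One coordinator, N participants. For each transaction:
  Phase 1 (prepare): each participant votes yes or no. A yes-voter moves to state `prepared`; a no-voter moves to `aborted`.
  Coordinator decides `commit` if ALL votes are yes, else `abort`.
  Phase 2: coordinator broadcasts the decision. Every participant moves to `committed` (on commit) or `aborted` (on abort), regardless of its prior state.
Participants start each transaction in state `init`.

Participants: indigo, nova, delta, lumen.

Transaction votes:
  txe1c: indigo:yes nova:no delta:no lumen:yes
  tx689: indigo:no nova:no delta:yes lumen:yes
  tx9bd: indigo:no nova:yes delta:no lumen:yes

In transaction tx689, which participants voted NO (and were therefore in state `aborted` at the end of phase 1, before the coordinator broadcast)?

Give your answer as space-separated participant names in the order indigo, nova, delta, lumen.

Answer: indigo nova

Derivation:
Txn tx689 phase 1: indigo no -> aborted; nova no -> aborted; delta yes -> prepared; lumen yes -> prepared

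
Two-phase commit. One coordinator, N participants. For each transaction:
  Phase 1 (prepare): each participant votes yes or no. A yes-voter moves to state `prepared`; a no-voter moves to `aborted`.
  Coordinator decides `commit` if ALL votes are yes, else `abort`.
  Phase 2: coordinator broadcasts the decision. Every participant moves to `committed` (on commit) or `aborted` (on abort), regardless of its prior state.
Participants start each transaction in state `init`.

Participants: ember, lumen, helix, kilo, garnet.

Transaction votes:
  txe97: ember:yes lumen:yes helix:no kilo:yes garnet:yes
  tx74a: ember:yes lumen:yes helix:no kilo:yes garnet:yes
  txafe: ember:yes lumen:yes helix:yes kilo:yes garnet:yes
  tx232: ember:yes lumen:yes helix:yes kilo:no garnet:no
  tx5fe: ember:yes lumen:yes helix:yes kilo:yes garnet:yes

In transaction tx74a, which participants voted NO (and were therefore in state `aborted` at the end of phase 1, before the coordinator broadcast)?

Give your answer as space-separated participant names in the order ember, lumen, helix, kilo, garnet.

Answer: helix

Derivation:
Txn tx74a phase 1: ember yes -> prepared; lumen yes -> prepared; helix no -> aborted; kilo yes -> prepared; garnet yes -> prepared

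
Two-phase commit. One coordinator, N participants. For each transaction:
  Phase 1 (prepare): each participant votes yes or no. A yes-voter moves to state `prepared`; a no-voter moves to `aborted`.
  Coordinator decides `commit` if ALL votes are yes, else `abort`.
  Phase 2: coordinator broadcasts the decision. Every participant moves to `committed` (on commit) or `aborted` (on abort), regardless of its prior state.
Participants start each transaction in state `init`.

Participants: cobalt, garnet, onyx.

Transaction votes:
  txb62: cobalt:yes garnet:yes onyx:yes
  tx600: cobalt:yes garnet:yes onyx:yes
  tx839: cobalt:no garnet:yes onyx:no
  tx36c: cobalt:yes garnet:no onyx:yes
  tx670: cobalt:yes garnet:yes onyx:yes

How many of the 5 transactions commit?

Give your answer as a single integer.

Answer: 3

Derivation:
txb62: all yes -> commit (commits=1)
tx600: all yes -> commit (commits=2)
tx839: no from cobalt, onyx -> abort (commits=2)
tx36c: no from garnet -> abort (commits=2)
tx670: all yes -> commit (commits=3)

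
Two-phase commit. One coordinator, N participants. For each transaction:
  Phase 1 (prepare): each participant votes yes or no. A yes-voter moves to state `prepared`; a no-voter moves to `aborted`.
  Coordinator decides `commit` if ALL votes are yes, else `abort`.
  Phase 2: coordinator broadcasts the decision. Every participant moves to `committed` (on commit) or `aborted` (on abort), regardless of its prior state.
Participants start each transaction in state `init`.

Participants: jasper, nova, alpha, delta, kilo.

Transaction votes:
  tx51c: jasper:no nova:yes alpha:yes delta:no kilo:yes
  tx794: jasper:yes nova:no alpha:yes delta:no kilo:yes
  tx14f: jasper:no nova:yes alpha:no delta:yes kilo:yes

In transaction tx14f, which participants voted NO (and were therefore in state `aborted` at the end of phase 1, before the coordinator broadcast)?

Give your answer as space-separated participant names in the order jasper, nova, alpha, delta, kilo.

Answer: jasper alpha

Derivation:
Txn tx14f phase 1: jasper no -> aborted; nova yes -> prepared; alpha no -> aborted; delta yes -> prepared; kilo yes -> prepared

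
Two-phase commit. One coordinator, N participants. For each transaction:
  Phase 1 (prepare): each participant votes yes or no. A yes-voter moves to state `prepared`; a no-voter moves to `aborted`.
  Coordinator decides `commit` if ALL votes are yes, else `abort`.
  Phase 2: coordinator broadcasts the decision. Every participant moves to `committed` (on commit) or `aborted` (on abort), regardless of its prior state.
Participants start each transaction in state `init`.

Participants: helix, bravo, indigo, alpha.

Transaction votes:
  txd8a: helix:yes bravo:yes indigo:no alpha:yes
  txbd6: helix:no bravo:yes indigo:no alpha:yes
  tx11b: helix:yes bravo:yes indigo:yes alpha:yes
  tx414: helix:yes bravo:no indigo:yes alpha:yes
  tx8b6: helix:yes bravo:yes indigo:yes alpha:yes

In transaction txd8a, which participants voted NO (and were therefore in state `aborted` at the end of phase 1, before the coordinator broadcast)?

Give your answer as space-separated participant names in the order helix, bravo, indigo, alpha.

Answer: indigo

Derivation:
Txn txd8a phase 1: helix yes -> prepared; bravo yes -> prepared; indigo no -> aborted; alpha yes -> prepared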